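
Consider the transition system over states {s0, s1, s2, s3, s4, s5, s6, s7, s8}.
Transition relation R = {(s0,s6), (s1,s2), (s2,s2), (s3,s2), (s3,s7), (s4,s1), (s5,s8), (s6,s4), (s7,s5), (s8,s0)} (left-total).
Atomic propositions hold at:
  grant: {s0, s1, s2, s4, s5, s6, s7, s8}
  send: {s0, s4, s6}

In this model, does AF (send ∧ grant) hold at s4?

Sat(send ∧ grant) = {s0, s4, s6}
AF (send ∧ grant): least fixpoint, start Z0 = {s0, s4, s6}, add states with every successor in Z. Z1 = {s0, s4, s6, s8}; Z2 = {s0, s4, s5, s6, s8}; Z3 = {s0, s4, s5, s6, s7, s8}; fixed.
Sat(AF (send ∧ grant)) = {s0, s4, s5, s6, s7, s8}
s4 ∈ Sat(AF (send ∧ grant)) = {s0, s4, s5, s6, s7, s8}, so the formula holds at s4.

Yes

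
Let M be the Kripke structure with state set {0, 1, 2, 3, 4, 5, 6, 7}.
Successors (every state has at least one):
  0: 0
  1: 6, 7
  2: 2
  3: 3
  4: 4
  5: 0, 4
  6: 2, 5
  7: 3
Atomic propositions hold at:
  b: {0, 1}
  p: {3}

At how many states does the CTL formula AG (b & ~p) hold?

Sat(~p) = {0, 1, 2, 4, 5, 6, 7}
Sat(b & ~p) = {0, 1}
AG (b & ~p): greatest fixpoint, start Z0 = {0, 1}, keep only states in Sat with every successor in Z. Z1 = {0}; fixed.
Sat(AG (b & ~p)) = {0}
|Sat(AG (b & ~p))| = |{0}| = 1.

1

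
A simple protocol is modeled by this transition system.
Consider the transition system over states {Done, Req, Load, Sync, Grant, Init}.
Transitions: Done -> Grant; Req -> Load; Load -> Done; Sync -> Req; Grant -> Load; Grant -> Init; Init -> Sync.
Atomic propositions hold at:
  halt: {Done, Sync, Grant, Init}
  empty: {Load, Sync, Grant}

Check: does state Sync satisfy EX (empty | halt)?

No

Sat(empty | halt) = {Done, Load, Sync, Grant, Init}
Sat(EX (empty | halt)) = {s : some successor in {Done, Load, Sync, Grant, Init}} = {Done, Req, Load, Grant, Init}
Sync ∉ Sat(EX (empty | halt)) = {Done, Req, Load, Grant, Init}, so the formula does not hold at Sync.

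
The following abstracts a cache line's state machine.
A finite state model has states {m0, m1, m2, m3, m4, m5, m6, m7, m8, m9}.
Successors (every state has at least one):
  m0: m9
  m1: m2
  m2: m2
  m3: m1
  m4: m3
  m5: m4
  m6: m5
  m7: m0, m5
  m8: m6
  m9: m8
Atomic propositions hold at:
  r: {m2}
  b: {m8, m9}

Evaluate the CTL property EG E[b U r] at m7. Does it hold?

E[b U r]: least fixpoint, start Z0 = Sat(r) = {m2}, add states in Sat(b) with some successor in Z. Already a fixed point.
Sat(E[b U r]) = {m2}
EG E[b U r]: greatest fixpoint, start Z0 = {m2}, keep only states in Sat with some successor in Z. Already a fixed point.
Sat(EG E[b U r]) = {m2}
m7 ∉ Sat(EG E[b U r]) = {m2}, so the formula does not hold at m7.

No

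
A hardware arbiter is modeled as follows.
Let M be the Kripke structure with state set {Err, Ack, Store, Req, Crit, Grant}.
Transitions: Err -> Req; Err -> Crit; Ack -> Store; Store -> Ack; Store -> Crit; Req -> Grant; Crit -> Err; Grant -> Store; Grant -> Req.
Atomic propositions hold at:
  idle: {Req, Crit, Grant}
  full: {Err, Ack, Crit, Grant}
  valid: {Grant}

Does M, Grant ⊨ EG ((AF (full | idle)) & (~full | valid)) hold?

Yes

Sat(full | idle) = {Err, Ack, Req, Crit, Grant}
AF (full | idle): least fixpoint, start Z0 = {Err, Ack, Req, Crit, Grant}, add states with every successor in Z. Z1 = {Err, Ack, Store, Req, Crit, Grant}; fixed.
Sat(AF (full | idle)) = {Err, Ack, Store, Req, Crit, Grant}
Sat(~full) = {Store, Req}
Sat(~full | valid) = {Store, Req, Grant}
Sat((AF (full | idle)) & (~full | valid)) = {Store, Req, Grant}
EG ((AF (full | idle)) & (~full | valid)): greatest fixpoint, start Z0 = {Store, Req, Grant}, keep only states in Sat with some successor in Z. Z1 = {Req, Grant}; fixed.
Sat(EG ((AF (full | idle)) & (~full | valid))) = {Req, Grant}
Grant ∈ Sat(EG ((AF (full | idle)) & (~full | valid))) = {Req, Grant}, so the formula holds at Grant.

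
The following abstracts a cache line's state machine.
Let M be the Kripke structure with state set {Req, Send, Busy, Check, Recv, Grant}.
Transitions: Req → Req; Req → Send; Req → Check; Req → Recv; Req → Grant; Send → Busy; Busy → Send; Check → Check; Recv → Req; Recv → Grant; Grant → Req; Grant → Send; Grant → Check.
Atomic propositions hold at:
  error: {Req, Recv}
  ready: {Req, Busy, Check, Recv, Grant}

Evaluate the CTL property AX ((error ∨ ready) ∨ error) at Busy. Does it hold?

Sat(error ∨ ready) = {Req, Busy, Check, Recv, Grant}
Sat((error ∨ ready) ∨ error) = {Req, Busy, Check, Recv, Grant}
Sat(AX ((error ∨ ready) ∨ error)) = {s : every successor in {Req, Busy, Check, Recv, Grant}} = {Send, Check, Recv}
Busy ∉ Sat(AX ((error ∨ ready) ∨ error)) = {Send, Check, Recv}, so the formula does not hold at Busy.

No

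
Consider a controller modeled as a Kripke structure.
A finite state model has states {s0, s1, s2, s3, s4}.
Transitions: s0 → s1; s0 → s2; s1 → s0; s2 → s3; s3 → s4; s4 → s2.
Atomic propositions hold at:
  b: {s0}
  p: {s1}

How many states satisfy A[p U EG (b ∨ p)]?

2

Sat(b ∨ p) = {s0, s1}
EG (b ∨ p): greatest fixpoint, start Z0 = {s0, s1}, keep only states in Sat with some successor in Z. Already a fixed point.
Sat(EG (b ∨ p)) = {s0, s1}
A[p U EG (b ∨ p)]: least fixpoint, start Z0 = Sat(EG (b ∨ p)) = {s0, s1}, add states in Sat(p) with every successor in Z. Already a fixed point.
Sat(A[p U EG (b ∨ p)]) = {s0, s1}
|Sat(A[p U EG (b ∨ p)])| = |{s0, s1}| = 2.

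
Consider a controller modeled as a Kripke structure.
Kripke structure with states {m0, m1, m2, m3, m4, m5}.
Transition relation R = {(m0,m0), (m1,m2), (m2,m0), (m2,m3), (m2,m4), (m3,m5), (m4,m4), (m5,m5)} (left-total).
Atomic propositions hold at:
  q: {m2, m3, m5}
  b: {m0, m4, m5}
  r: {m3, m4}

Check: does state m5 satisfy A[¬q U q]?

Yes

Sat(¬q) = {m0, m1, m4}
A[¬q U q]: least fixpoint, start Z0 = Sat(q) = {m2, m3, m5}, add states in Sat(¬q) with every successor in Z. Z1 = {m1, m2, m3, m5}; fixed.
Sat(A[¬q U q]) = {m1, m2, m3, m5}
m5 ∈ Sat(A[¬q U q]) = {m1, m2, m3, m5}, so the formula holds at m5.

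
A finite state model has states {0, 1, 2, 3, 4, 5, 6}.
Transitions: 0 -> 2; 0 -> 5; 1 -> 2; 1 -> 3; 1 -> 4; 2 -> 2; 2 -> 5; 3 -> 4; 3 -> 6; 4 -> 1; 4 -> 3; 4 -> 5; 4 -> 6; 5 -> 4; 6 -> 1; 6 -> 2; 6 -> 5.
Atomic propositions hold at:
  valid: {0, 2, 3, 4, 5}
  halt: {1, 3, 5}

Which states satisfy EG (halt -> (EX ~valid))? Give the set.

Sat(~valid) = {1, 6}
Sat(EX ~valid) = {s : some successor in {1, 6}} = {3, 4, 6}
Sat(halt -> (EX ~valid)) = {0, 2, 3, 4, 6}
EG (halt -> (EX ~valid)): greatest fixpoint, start Z0 = {0, 2, 3, 4, 6}, keep only states in Sat with some successor in Z. Already a fixed point.
Sat(EG (halt -> (EX ~valid))) = {0, 2, 3, 4, 6}

{0, 2, 3, 4, 6}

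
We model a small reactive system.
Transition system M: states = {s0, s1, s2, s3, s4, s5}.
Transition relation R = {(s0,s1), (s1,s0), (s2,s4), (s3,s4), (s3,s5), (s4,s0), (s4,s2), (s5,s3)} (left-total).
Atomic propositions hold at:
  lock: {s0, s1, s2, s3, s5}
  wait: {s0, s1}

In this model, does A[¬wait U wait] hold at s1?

Sat(¬wait) = {s2, s3, s4, s5}
A[¬wait U wait]: least fixpoint, start Z0 = Sat(wait) = {s0, s1}, add states in Sat(¬wait) with every successor in Z. Already a fixed point.
Sat(A[¬wait U wait]) = {s0, s1}
s1 ∈ Sat(A[¬wait U wait]) = {s0, s1}, so the formula holds at s1.

Yes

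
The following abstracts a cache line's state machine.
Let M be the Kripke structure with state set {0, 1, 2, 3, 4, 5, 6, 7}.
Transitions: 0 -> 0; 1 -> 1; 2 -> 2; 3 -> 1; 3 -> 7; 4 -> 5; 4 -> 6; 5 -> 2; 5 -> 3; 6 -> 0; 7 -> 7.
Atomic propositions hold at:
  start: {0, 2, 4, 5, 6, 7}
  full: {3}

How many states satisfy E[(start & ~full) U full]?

Sat(~full) = {0, 1, 2, 4, 5, 6, 7}
Sat(start & ~full) = {0, 2, 4, 5, 6, 7}
E[(start & ~full) U full]: least fixpoint, start Z0 = Sat(full) = {3}, add states in Sat(start & ~full) with some successor in Z. Z1 = {3, 5}; Z2 = {3, 4, 5}; fixed.
Sat(E[(start & ~full) U full]) = {3, 4, 5}
|Sat(E[(start & ~full) U full])| = |{3, 4, 5}| = 3.

3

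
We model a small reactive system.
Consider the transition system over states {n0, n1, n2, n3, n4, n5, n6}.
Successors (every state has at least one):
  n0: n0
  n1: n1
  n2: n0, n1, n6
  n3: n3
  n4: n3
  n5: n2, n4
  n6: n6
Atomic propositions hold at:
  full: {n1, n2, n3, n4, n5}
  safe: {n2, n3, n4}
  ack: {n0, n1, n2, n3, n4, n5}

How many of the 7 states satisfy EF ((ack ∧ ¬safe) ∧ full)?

Sat(¬safe) = {n0, n1, n5, n6}
Sat(ack ∧ ¬safe) = {n0, n1, n5}
Sat((ack ∧ ¬safe) ∧ full) = {n1, n5}
EF ((ack ∧ ¬safe) ∧ full): least fixpoint, start Z0 = {n1, n5}, add states with some successor in Z. Z1 = {n1, n2, n5}; fixed.
Sat(EF ((ack ∧ ¬safe) ∧ full)) = {n1, n2, n5}
|Sat(EF ((ack ∧ ¬safe) ∧ full))| = |{n1, n2, n5}| = 3.

3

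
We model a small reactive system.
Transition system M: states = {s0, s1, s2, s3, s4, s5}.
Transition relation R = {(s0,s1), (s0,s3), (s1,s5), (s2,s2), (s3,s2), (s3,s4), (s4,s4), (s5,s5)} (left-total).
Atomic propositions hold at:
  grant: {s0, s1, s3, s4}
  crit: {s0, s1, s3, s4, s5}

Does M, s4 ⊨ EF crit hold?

EF crit: least fixpoint, start Z0 = {s0, s1, s3, s4, s5}, add states with some successor in Z. Already a fixed point.
Sat(EF crit) = {s0, s1, s3, s4, s5}
s4 ∈ Sat(EF crit) = {s0, s1, s3, s4, s5}, so the formula holds at s4.

Yes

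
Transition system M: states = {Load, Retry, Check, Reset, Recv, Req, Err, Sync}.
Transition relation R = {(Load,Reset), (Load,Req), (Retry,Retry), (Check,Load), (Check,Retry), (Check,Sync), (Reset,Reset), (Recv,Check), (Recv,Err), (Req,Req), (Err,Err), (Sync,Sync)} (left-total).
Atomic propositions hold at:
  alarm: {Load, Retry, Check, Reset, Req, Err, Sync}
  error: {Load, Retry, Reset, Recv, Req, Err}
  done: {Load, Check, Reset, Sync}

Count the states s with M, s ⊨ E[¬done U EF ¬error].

3

Sat(¬done) = {Retry, Recv, Req, Err}
Sat(¬error) = {Check, Sync}
EF ¬error: least fixpoint, start Z0 = {Check, Sync}, add states with some successor in Z. Z1 = {Check, Recv, Sync}; fixed.
Sat(EF ¬error) = {Check, Recv, Sync}
E[¬done U EF ¬error]: least fixpoint, start Z0 = Sat(EF ¬error) = {Check, Recv, Sync}, add states in Sat(¬done) with some successor in Z. Already a fixed point.
Sat(E[¬done U EF ¬error]) = {Check, Recv, Sync}
|Sat(E[¬done U EF ¬error])| = |{Check, Recv, Sync}| = 3.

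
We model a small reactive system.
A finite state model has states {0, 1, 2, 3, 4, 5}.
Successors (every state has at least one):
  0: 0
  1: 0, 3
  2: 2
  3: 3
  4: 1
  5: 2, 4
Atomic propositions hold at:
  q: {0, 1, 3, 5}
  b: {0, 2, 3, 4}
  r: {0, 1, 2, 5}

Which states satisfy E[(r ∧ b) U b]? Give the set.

{0, 2, 3, 4}

Sat(r ∧ b) = {0, 2}
E[(r ∧ b) U b]: least fixpoint, start Z0 = Sat(b) = {0, 2, 3, 4}, add states in Sat(r ∧ b) with some successor in Z. Already a fixed point.
Sat(E[(r ∧ b) U b]) = {0, 2, 3, 4}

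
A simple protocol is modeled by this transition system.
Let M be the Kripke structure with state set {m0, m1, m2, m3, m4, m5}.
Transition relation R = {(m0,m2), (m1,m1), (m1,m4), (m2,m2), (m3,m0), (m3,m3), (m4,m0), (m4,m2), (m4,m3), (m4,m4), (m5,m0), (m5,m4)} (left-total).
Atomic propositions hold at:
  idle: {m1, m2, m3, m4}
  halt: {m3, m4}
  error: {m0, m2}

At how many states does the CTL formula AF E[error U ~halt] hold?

4

Sat(~halt) = {m0, m1, m2, m5}
E[error U ~halt]: least fixpoint, start Z0 = Sat(~halt) = {m0, m1, m2, m5}, add states in Sat(error) with some successor in Z. Already a fixed point.
Sat(E[error U ~halt]) = {m0, m1, m2, m5}
AF E[error U ~halt]: least fixpoint, start Z0 = {m0, m1, m2, m5}, add states with every successor in Z. Already a fixed point.
Sat(AF E[error U ~halt]) = {m0, m1, m2, m5}
|Sat(AF E[error U ~halt])| = |{m0, m1, m2, m5}| = 4.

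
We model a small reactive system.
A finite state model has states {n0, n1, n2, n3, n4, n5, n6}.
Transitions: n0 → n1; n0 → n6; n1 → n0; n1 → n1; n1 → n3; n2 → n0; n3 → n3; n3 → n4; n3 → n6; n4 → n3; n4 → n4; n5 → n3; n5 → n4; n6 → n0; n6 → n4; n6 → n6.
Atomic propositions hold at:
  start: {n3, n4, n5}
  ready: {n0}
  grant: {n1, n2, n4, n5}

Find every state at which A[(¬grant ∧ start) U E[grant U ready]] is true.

{n0, n1, n2}

Sat(¬grant) = {n0, n3, n6}
Sat(¬grant ∧ start) = {n3}
E[grant U ready]: least fixpoint, start Z0 = Sat(ready) = {n0}, add states in Sat(grant) with some successor in Z. Z1 = {n0, n1, n2}; fixed.
Sat(E[grant U ready]) = {n0, n1, n2}
A[(¬grant ∧ start) U E[grant U ready]]: least fixpoint, start Z0 = Sat(E[grant U ready]) = {n0, n1, n2}, add states in Sat(¬grant ∧ start) with every successor in Z. Already a fixed point.
Sat(A[(¬grant ∧ start) U E[grant U ready]]) = {n0, n1, n2}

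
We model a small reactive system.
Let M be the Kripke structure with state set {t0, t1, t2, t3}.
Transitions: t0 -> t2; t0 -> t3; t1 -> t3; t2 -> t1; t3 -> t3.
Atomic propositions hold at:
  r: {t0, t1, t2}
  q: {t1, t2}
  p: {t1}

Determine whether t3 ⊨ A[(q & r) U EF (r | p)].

Sat(q & r) = {t1, t2}
Sat(r | p) = {t0, t1, t2}
EF (r | p): least fixpoint, start Z0 = {t0, t1, t2}, add states with some successor in Z. Already a fixed point.
Sat(EF (r | p)) = {t0, t1, t2}
A[(q & r) U EF (r | p)]: least fixpoint, start Z0 = Sat(EF (r | p)) = {t0, t1, t2}, add states in Sat(q & r) with every successor in Z. Already a fixed point.
Sat(A[(q & r) U EF (r | p)]) = {t0, t1, t2}
t3 ∉ Sat(A[(q & r) U EF (r | p)]) = {t0, t1, t2}, so the formula does not hold at t3.

No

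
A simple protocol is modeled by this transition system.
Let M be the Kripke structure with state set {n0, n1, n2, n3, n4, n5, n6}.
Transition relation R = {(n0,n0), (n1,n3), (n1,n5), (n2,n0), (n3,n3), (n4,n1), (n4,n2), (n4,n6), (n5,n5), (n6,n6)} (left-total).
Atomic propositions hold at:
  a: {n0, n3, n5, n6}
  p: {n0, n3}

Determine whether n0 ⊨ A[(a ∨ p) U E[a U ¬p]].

Sat(a ∨ p) = {n0, n3, n5, n6}
Sat(¬p) = {n1, n2, n4, n5, n6}
E[a U ¬p]: least fixpoint, start Z0 = Sat(¬p) = {n1, n2, n4, n5, n6}, add states in Sat(a) with some successor in Z. Already a fixed point.
Sat(E[a U ¬p]) = {n1, n2, n4, n5, n6}
A[(a ∨ p) U E[a U ¬p]]: least fixpoint, start Z0 = Sat(E[a U ¬p]) = {n1, n2, n4, n5, n6}, add states in Sat(a ∨ p) with every successor in Z. Already a fixed point.
Sat(A[(a ∨ p) U E[a U ¬p]]) = {n1, n2, n4, n5, n6}
n0 ∉ Sat(A[(a ∨ p) U E[a U ¬p]]) = {n1, n2, n4, n5, n6}, so the formula does not hold at n0.

No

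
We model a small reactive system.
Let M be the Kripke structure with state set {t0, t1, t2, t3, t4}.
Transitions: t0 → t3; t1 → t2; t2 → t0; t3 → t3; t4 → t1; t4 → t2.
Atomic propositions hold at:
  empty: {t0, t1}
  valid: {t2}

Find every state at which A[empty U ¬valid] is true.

Sat(¬valid) = {t0, t1, t3, t4}
A[empty U ¬valid]: least fixpoint, start Z0 = Sat(¬valid) = {t0, t1, t3, t4}, add states in Sat(empty) with every successor in Z. Already a fixed point.
Sat(A[empty U ¬valid]) = {t0, t1, t3, t4}

{t0, t1, t3, t4}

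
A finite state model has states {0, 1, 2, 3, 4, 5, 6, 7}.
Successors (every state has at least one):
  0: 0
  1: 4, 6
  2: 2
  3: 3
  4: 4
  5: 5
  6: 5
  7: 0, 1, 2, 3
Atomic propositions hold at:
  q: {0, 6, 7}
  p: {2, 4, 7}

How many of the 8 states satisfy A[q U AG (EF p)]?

2

EF p: least fixpoint, start Z0 = {2, 4, 7}, add states with some successor in Z. Z1 = {1, 2, 4, 7}; fixed.
Sat(EF p) = {1, 2, 4, 7}
AG (EF p): greatest fixpoint, start Z0 = {1, 2, 4, 7}, keep only states in Sat with every successor in Z. Z1 = {2, 4}; fixed.
Sat(AG (EF p)) = {2, 4}
A[q U AG (EF p)]: least fixpoint, start Z0 = Sat(AG (EF p)) = {2, 4}, add states in Sat(q) with every successor in Z. Already a fixed point.
Sat(A[q U AG (EF p)]) = {2, 4}
|Sat(A[q U AG (EF p)])| = |{2, 4}| = 2.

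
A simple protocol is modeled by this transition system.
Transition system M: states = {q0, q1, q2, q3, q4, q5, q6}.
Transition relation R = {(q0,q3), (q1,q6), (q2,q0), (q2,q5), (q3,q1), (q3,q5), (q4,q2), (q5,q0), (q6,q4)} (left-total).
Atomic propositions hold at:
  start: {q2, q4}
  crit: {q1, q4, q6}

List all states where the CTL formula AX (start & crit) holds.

{q6}

Sat(start & crit) = {q4}
Sat(AX (start & crit)) = {s : every successor in {q4}} = {q6}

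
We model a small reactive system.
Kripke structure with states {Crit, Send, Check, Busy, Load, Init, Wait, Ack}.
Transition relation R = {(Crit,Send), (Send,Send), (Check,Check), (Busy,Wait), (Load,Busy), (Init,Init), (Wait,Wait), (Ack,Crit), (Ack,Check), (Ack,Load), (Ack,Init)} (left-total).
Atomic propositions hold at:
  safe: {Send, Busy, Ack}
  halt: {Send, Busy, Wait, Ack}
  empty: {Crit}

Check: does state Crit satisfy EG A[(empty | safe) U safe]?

Sat(empty | safe) = {Crit, Send, Busy, Ack}
A[(empty | safe) U safe]: least fixpoint, start Z0 = Sat(safe) = {Send, Busy, Ack}, add states in Sat(empty | safe) with every successor in Z. Z1 = {Crit, Send, Busy, Ack}; fixed.
Sat(A[(empty | safe) U safe]) = {Crit, Send, Busy, Ack}
EG A[(empty | safe) U safe]: greatest fixpoint, start Z0 = {Crit, Send, Busy, Ack}, keep only states in Sat with some successor in Z. Z1 = {Crit, Send, Ack}; fixed.
Sat(EG A[(empty | safe) U safe]) = {Crit, Send, Ack}
Crit ∈ Sat(EG A[(empty | safe) U safe]) = {Crit, Send, Ack}, so the formula holds at Crit.

Yes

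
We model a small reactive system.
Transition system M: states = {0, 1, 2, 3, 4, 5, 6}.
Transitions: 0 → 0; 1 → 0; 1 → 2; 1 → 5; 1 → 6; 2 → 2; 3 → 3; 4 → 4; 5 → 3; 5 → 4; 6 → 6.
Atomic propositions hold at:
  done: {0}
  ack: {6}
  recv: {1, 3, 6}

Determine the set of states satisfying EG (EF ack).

EF ack: least fixpoint, start Z0 = {6}, add states with some successor in Z. Z1 = {1, 6}; fixed.
Sat(EF ack) = {1, 6}
EG (EF ack): greatest fixpoint, start Z0 = {1, 6}, keep only states in Sat with some successor in Z. Already a fixed point.
Sat(EG (EF ack)) = {1, 6}

{1, 6}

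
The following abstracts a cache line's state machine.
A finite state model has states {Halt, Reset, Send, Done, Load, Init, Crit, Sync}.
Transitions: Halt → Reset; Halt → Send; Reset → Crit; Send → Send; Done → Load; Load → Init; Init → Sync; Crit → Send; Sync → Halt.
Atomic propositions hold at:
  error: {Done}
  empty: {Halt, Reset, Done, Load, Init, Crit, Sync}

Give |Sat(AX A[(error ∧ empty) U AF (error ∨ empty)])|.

5

Sat(error ∧ empty) = {Done}
Sat(error ∨ empty) = {Halt, Reset, Done, Load, Init, Crit, Sync}
AF (error ∨ empty): least fixpoint, start Z0 = {Halt, Reset, Done, Load, Init, Crit, Sync}, add states with every successor in Z. Already a fixed point.
Sat(AF (error ∨ empty)) = {Halt, Reset, Done, Load, Init, Crit, Sync}
A[(error ∧ empty) U AF (error ∨ empty)]: least fixpoint, start Z0 = Sat(AF (error ∨ empty)) = {Halt, Reset, Done, Load, Init, Crit, Sync}, add states in Sat(error ∧ empty) with every successor in Z. Already a fixed point.
Sat(A[(error ∧ empty) U AF (error ∨ empty)]) = {Halt, Reset, Done, Load, Init, Crit, Sync}
Sat(AX A[(error ∧ empty) U AF (error ∨ empty)]) = {s : every successor in {Halt, Reset, Done, Load, Init, Crit, Sync}} = {Reset, Done, Load, Init, Sync}
|Sat(AX A[(error ∧ empty) U AF (error ∨ empty)])| = |{Reset, Done, Load, Init, Sync}| = 5.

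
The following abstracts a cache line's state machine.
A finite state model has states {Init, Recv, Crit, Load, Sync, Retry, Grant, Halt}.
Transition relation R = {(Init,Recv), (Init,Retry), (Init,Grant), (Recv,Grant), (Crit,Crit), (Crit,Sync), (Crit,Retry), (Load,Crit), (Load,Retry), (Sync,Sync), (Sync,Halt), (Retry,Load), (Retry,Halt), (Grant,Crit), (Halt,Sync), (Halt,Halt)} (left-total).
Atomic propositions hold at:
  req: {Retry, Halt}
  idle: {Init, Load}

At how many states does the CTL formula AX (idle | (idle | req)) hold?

Sat(idle | req) = {Init, Load, Retry, Halt}
Sat(idle | (idle | req)) = {Init, Load, Retry, Halt}
Sat(AX (idle | (idle | req))) = {s : every successor in {Init, Load, Retry, Halt}} = {Retry}
|Sat(AX (idle | (idle | req)))| = |{Retry}| = 1.

1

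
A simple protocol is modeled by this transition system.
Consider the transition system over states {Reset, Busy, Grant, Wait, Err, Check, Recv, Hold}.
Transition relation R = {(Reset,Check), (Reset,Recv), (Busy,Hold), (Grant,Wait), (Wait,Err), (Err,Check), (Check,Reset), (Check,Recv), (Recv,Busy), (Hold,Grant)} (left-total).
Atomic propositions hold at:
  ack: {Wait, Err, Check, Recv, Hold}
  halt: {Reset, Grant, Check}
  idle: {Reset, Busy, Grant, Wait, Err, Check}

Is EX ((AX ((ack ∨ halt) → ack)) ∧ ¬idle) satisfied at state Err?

Sat(ack ∨ halt) = {Reset, Grant, Wait, Err, Check, Recv, Hold}
Sat((ack ∨ halt) → ack) = {Busy, Wait, Err, Check, Recv, Hold}
Sat(AX ((ack ∨ halt) → ack)) = {s : every successor in {Busy, Wait, Err, Check, Recv, Hold}} = {Reset, Busy, Grant, Wait, Err, Recv}
Sat(¬idle) = {Recv, Hold}
Sat((AX ((ack ∨ halt) → ack)) ∧ ¬idle) = {Recv}
Sat(EX ((AX ((ack ∨ halt) → ack)) ∧ ¬idle)) = {s : some successor in {Recv}} = {Reset, Check}
Err ∉ Sat(EX ((AX ((ack ∨ halt) → ack)) ∧ ¬idle)) = {Reset, Check}, so the formula does not hold at Err.

No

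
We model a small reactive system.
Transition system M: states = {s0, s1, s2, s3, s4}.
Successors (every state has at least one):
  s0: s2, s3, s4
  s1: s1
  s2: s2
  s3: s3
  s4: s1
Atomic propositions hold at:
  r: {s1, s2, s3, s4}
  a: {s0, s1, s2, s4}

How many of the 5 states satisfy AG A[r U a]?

A[r U a]: least fixpoint, start Z0 = Sat(a) = {s0, s1, s2, s4}, add states in Sat(r) with every successor in Z. Already a fixed point.
Sat(A[r U a]) = {s0, s1, s2, s4}
AG A[r U a]: greatest fixpoint, start Z0 = {s0, s1, s2, s4}, keep only states in Sat with every successor in Z. Z1 = {s1, s2, s4}; fixed.
Sat(AG A[r U a]) = {s1, s2, s4}
|Sat(AG A[r U a])| = |{s1, s2, s4}| = 3.

3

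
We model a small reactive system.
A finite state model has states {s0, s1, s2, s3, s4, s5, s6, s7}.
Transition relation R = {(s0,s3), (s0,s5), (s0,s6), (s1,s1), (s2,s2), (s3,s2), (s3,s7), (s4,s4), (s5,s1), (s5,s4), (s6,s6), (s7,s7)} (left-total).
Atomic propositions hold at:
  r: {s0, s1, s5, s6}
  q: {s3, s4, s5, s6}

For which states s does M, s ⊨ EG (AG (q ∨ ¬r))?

{s2, s3, s4, s6, s7}

Sat(¬r) = {s2, s3, s4, s7}
Sat(q ∨ ¬r) = {s2, s3, s4, s5, s6, s7}
AG (q ∨ ¬r): greatest fixpoint, start Z0 = {s2, s3, s4, s5, s6, s7}, keep only states in Sat with every successor in Z. Z1 = {s2, s3, s4, s6, s7}; fixed.
Sat(AG (q ∨ ¬r)) = {s2, s3, s4, s6, s7}
EG (AG (q ∨ ¬r)): greatest fixpoint, start Z0 = {s2, s3, s4, s6, s7}, keep only states in Sat with some successor in Z. Already a fixed point.
Sat(EG (AG (q ∨ ¬r))) = {s2, s3, s4, s6, s7}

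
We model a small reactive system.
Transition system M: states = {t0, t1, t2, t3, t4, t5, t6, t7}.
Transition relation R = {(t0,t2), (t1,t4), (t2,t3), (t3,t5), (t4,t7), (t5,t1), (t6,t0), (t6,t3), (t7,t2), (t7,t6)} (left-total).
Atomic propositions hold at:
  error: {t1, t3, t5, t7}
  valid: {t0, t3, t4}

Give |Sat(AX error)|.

4

Sat(AX error) = {s : every successor in {t1, t3, t5, t7}} = {t2, t3, t4, t5}
|Sat(AX error)| = |{t2, t3, t4, t5}| = 4.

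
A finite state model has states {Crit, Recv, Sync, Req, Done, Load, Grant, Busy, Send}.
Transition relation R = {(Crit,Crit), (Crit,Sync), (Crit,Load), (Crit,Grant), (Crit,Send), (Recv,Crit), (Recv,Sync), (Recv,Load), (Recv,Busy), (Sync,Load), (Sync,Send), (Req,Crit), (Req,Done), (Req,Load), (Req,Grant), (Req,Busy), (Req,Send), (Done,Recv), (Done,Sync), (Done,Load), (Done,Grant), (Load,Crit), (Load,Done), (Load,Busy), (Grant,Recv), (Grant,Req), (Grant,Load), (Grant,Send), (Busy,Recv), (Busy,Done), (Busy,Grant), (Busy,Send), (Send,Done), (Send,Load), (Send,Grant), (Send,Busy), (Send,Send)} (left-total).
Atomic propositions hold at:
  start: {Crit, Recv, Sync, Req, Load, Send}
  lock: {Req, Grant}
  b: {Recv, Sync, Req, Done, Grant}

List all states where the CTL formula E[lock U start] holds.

E[lock U start]: least fixpoint, start Z0 = Sat(start) = {Crit, Recv, Sync, Req, Load, Send}, add states in Sat(lock) with some successor in Z. Z1 = {Crit, Recv, Sync, Req, Load, Grant, Send}; fixed.
Sat(E[lock U start]) = {Crit, Recv, Sync, Req, Load, Grant, Send}

{Crit, Recv, Sync, Req, Load, Grant, Send}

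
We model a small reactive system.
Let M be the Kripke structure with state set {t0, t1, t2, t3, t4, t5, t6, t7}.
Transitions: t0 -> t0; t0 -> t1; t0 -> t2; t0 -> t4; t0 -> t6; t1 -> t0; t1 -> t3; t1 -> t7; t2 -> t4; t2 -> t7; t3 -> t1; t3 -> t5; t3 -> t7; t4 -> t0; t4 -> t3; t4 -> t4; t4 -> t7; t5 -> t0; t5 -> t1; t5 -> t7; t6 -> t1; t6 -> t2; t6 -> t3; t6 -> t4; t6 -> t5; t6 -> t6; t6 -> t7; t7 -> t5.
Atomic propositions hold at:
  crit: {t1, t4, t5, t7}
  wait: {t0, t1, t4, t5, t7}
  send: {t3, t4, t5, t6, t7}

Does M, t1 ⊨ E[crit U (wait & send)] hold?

Yes

Sat(wait & send) = {t4, t5, t7}
E[crit U (wait & send)]: least fixpoint, start Z0 = Sat((wait & send)) = {t4, t5, t7}, add states in Sat(crit) with some successor in Z. Z1 = {t1, t4, t5, t7}; fixed.
Sat(E[crit U (wait & send)]) = {t1, t4, t5, t7}
t1 ∈ Sat(E[crit U (wait & send)]) = {t1, t4, t5, t7}, so the formula holds at t1.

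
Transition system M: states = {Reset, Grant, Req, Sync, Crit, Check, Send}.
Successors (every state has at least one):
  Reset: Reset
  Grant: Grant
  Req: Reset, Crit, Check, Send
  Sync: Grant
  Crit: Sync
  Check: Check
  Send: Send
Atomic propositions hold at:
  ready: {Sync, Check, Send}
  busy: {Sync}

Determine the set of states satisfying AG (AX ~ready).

{Reset, Grant, Sync}

Sat(~ready) = {Reset, Grant, Req, Crit}
Sat(AX ~ready) = {s : every successor in {Reset, Grant, Req, Crit}} = {Reset, Grant, Sync}
AG (AX ~ready): greatest fixpoint, start Z0 = {Reset, Grant, Sync}, keep only states in Sat with every successor in Z. Already a fixed point.
Sat(AG (AX ~ready)) = {Reset, Grant, Sync}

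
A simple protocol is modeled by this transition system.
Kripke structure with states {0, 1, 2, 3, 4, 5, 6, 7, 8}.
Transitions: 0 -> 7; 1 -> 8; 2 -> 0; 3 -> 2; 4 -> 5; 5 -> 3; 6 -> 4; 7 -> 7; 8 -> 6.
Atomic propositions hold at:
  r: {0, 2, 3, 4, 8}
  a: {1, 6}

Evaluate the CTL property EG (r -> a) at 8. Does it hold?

Sat(r -> a) = {1, 5, 6, 7}
EG (r -> a): greatest fixpoint, start Z0 = {1, 5, 6, 7}, keep only states in Sat with some successor in Z. Z1 = {7}; fixed.
Sat(EG (r -> a)) = {7}
8 ∉ Sat(EG (r -> a)) = {7}, so the formula does not hold at 8.

No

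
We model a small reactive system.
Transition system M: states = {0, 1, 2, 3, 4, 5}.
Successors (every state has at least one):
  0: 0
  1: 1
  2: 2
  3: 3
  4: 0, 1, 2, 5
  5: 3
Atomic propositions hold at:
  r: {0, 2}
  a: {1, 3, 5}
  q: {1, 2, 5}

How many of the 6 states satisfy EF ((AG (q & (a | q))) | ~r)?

Sat(a | q) = {1, 2, 3, 5}
Sat(q & (a | q)) = {1, 2, 5}
AG (q & (a | q)): greatest fixpoint, start Z0 = {1, 2, 5}, keep only states in Sat with every successor in Z. Z1 = {1, 2}; fixed.
Sat(AG (q & (a | q))) = {1, 2}
Sat(~r) = {1, 3, 4, 5}
Sat((AG (q & (a | q))) | ~r) = {1, 2, 3, 4, 5}
EF ((AG (q & (a | q))) | ~r): least fixpoint, start Z0 = {1, 2, 3, 4, 5}, add states with some successor in Z. Already a fixed point.
Sat(EF ((AG (q & (a | q))) | ~r)) = {1, 2, 3, 4, 5}
|Sat(EF ((AG (q & (a | q))) | ~r))| = |{1, 2, 3, 4, 5}| = 5.

5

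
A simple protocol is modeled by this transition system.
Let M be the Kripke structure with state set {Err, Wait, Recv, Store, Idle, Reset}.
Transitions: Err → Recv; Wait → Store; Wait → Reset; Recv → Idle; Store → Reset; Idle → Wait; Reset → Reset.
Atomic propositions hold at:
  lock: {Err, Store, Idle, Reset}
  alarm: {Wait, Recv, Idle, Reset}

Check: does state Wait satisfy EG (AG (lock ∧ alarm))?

No

Sat(lock ∧ alarm) = {Idle, Reset}
AG (lock ∧ alarm): greatest fixpoint, start Z0 = {Idle, Reset}, keep only states in Sat with every successor in Z. Z1 = {Reset}; fixed.
Sat(AG (lock ∧ alarm)) = {Reset}
EG (AG (lock ∧ alarm)): greatest fixpoint, start Z0 = {Reset}, keep only states in Sat with some successor in Z. Already a fixed point.
Sat(EG (AG (lock ∧ alarm))) = {Reset}
Wait ∉ Sat(EG (AG (lock ∧ alarm))) = {Reset}, so the formula does not hold at Wait.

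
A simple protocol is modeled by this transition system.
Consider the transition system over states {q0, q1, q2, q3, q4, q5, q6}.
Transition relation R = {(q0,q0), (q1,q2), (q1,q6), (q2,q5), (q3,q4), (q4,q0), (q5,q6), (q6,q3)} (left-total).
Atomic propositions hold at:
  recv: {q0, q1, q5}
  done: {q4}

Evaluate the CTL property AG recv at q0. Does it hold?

AG recv: greatest fixpoint, start Z0 = {q0, q1, q5}, keep only states in Sat with every successor in Z. Z1 = {q0}; fixed.
Sat(AG recv) = {q0}
q0 ∈ Sat(AG recv) = {q0}, so the formula holds at q0.

Yes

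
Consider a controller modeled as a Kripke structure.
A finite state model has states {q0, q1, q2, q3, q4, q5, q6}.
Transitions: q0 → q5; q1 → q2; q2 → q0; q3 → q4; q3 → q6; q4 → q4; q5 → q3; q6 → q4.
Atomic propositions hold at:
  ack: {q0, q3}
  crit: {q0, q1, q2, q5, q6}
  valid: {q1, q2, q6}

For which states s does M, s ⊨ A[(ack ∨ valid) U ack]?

Sat(ack ∨ valid) = {q0, q1, q2, q3, q6}
A[(ack ∨ valid) U ack]: least fixpoint, start Z0 = Sat(ack) = {q0, q3}, add states in Sat(ack ∨ valid) with every successor in Z. Z1 = {q0, q2, q3}; Z2 = {q0, q1, q2, q3}; fixed.
Sat(A[(ack ∨ valid) U ack]) = {q0, q1, q2, q3}

{q0, q1, q2, q3}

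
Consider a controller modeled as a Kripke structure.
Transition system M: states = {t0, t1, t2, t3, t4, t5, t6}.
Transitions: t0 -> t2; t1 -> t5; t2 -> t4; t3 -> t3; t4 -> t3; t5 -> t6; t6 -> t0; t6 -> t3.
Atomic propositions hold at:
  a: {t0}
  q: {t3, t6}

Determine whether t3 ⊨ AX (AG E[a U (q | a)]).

Yes

Sat(q | a) = {t0, t3, t6}
E[a U (q | a)]: least fixpoint, start Z0 = Sat((q | a)) = {t0, t3, t6}, add states in Sat(a) with some successor in Z. Already a fixed point.
Sat(E[a U (q | a)]) = {t0, t3, t6}
AG E[a U (q | a)]: greatest fixpoint, start Z0 = {t0, t3, t6}, keep only states in Sat with every successor in Z. Z1 = {t3, t6}; Z2 = {t3}; fixed.
Sat(AG E[a U (q | a)]) = {t3}
Sat(AX (AG E[a U (q | a)])) = {s : every successor in {t3}} = {t3, t4}
t3 ∈ Sat(AX (AG E[a U (q | a)])) = {t3, t4}, so the formula holds at t3.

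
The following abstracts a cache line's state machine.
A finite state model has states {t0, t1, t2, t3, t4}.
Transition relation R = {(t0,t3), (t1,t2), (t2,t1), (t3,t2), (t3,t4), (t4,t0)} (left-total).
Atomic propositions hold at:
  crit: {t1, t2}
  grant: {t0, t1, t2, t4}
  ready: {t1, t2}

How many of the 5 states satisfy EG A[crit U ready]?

A[crit U ready]: least fixpoint, start Z0 = Sat(ready) = {t1, t2}, add states in Sat(crit) with every successor in Z. Already a fixed point.
Sat(A[crit U ready]) = {t1, t2}
EG A[crit U ready]: greatest fixpoint, start Z0 = {t1, t2}, keep only states in Sat with some successor in Z. Already a fixed point.
Sat(EG A[crit U ready]) = {t1, t2}
|Sat(EG A[crit U ready])| = |{t1, t2}| = 2.

2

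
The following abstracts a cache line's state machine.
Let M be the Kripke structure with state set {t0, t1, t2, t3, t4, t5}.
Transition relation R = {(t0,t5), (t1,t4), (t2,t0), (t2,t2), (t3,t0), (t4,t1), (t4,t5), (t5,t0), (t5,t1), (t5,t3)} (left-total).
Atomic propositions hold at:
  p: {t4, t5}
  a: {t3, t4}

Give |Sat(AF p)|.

5

AF p: least fixpoint, start Z0 = {t4, t5}, add states with every successor in Z. Z1 = {t0, t1, t4, t5}; Z2 = {t0, t1, t3, t4, t5}; fixed.
Sat(AF p) = {t0, t1, t3, t4, t5}
|Sat(AF p)| = |{t0, t1, t3, t4, t5}| = 5.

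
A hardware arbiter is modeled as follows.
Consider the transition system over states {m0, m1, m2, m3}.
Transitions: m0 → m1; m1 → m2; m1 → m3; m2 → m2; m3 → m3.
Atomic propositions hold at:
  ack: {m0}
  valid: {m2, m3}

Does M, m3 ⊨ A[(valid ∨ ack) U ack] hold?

No

Sat(valid ∨ ack) = {m0, m2, m3}
A[(valid ∨ ack) U ack]: least fixpoint, start Z0 = Sat(ack) = {m0}, add states in Sat(valid ∨ ack) with every successor in Z. Already a fixed point.
Sat(A[(valid ∨ ack) U ack]) = {m0}
m3 ∉ Sat(A[(valid ∨ ack) U ack]) = {m0}, so the formula does not hold at m3.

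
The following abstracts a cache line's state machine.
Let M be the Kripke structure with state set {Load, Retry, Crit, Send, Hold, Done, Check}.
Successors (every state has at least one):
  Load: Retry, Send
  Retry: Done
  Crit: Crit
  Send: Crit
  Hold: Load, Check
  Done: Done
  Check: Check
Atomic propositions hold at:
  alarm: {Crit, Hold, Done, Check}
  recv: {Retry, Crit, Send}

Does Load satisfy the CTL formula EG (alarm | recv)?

No

Sat(alarm | recv) = {Retry, Crit, Send, Hold, Done, Check}
EG (alarm | recv): greatest fixpoint, start Z0 = {Retry, Crit, Send, Hold, Done, Check}, keep only states in Sat with some successor in Z. Already a fixed point.
Sat(EG (alarm | recv)) = {Retry, Crit, Send, Hold, Done, Check}
Load ∉ Sat(EG (alarm | recv)) = {Retry, Crit, Send, Hold, Done, Check}, so the formula does not hold at Load.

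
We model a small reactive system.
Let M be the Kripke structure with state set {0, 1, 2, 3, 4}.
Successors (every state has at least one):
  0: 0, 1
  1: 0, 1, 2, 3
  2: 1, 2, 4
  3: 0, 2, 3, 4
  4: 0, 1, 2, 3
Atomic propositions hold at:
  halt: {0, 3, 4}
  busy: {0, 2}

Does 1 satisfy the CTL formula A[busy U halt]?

No

A[busy U halt]: least fixpoint, start Z0 = Sat(halt) = {0, 3, 4}, add states in Sat(busy) with every successor in Z. Already a fixed point.
Sat(A[busy U halt]) = {0, 3, 4}
1 ∉ Sat(A[busy U halt]) = {0, 3, 4}, so the formula does not hold at 1.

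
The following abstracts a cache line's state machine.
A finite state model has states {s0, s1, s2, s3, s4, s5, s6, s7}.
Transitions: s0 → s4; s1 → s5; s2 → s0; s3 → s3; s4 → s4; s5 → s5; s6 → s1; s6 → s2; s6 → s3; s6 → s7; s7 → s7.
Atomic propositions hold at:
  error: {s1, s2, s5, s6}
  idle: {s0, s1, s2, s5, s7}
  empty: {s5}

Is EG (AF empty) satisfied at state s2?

AF empty: least fixpoint, start Z0 = {s5}, add states with every successor in Z. Z1 = {s1, s5}; fixed.
Sat(AF empty) = {s1, s5}
EG (AF empty): greatest fixpoint, start Z0 = {s1, s5}, keep only states in Sat with some successor in Z. Already a fixed point.
Sat(EG (AF empty)) = {s1, s5}
s2 ∉ Sat(EG (AF empty)) = {s1, s5}, so the formula does not hold at s2.

No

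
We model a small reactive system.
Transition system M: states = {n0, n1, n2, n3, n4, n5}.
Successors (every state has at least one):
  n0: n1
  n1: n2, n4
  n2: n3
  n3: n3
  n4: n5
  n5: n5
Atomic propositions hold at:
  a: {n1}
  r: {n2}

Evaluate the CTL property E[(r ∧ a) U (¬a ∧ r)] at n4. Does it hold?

No

Sat(r ∧ a) = ∅
Sat(¬a) = {n0, n2, n3, n4, n5}
Sat(¬a ∧ r) = {n2}
E[(r ∧ a) U (¬a ∧ r)]: least fixpoint, start Z0 = Sat((¬a ∧ r)) = {n2}, add states in Sat(r ∧ a) with some successor in Z. Already a fixed point.
Sat(E[(r ∧ a) U (¬a ∧ r)]) = {n2}
n4 ∉ Sat(E[(r ∧ a) U (¬a ∧ r)]) = {n2}, so the formula does not hold at n4.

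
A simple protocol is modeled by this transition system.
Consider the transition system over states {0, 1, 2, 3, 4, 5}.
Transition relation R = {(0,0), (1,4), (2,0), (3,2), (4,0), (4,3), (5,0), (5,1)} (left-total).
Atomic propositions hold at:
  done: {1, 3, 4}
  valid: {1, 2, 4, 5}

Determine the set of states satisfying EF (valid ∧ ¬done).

{1, 2, 3, 4, 5}

Sat(¬done) = {0, 2, 5}
Sat(valid ∧ ¬done) = {2, 5}
EF (valid ∧ ¬done): least fixpoint, start Z0 = {2, 5}, add states with some successor in Z. Z1 = {2, 3, 5}; Z2 = {2, 3, 4, 5}; Z3 = {1, 2, 3, 4, 5}; fixed.
Sat(EF (valid ∧ ¬done)) = {1, 2, 3, 4, 5}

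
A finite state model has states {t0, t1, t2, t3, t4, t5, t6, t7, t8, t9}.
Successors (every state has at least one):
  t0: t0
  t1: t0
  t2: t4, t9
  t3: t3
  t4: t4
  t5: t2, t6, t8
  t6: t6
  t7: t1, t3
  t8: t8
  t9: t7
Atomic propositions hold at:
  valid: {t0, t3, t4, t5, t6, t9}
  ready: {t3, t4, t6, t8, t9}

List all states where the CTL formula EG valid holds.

EG valid: greatest fixpoint, start Z0 = {t0, t3, t4, t5, t6, t9}, keep only states in Sat with some successor in Z. Z1 = {t0, t3, t4, t5, t6}; fixed.
Sat(EG valid) = {t0, t3, t4, t5, t6}

{t0, t3, t4, t5, t6}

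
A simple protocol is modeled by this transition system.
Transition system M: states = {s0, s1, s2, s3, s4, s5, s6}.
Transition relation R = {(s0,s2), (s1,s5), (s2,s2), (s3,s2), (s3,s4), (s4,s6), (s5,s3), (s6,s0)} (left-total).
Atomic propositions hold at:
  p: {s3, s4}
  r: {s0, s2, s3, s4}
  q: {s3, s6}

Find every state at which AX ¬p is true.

{s0, s1, s2, s4, s6}

Sat(¬p) = {s0, s1, s2, s5, s6}
Sat(AX ¬p) = {s : every successor in {s0, s1, s2, s5, s6}} = {s0, s1, s2, s4, s6}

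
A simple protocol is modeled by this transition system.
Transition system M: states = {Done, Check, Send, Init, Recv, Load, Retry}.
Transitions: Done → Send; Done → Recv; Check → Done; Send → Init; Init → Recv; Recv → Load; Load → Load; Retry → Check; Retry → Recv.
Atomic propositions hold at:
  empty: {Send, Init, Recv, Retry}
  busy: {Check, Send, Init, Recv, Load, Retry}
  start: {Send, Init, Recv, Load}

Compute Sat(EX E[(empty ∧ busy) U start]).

Sat(empty ∧ busy) = {Send, Init, Recv, Retry}
E[(empty ∧ busy) U start]: least fixpoint, start Z0 = Sat(start) = {Send, Init, Recv, Load}, add states in Sat(empty ∧ busy) with some successor in Z. Z1 = {Send, Init, Recv, Load, Retry}; fixed.
Sat(E[(empty ∧ busy) U start]) = {Send, Init, Recv, Load, Retry}
Sat(EX E[(empty ∧ busy) U start]) = {s : some successor in {Send, Init, Recv, Load, Retry}} = {Done, Send, Init, Recv, Load, Retry}

{Done, Send, Init, Recv, Load, Retry}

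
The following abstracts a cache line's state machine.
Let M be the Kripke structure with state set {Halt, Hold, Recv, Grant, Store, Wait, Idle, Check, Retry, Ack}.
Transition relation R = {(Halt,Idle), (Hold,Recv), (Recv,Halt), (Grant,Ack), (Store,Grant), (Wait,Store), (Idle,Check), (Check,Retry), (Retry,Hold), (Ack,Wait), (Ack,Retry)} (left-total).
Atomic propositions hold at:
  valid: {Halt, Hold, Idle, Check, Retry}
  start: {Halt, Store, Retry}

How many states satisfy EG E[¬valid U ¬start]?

4

Sat(¬valid) = {Recv, Grant, Store, Wait, Ack}
Sat(¬start) = {Hold, Recv, Grant, Wait, Idle, Check, Ack}
E[¬valid U ¬start]: least fixpoint, start Z0 = Sat(¬start) = {Hold, Recv, Grant, Wait, Idle, Check, Ack}, add states in Sat(¬valid) with some successor in Z. Z1 = {Hold, Recv, Grant, Store, Wait, Idle, Check, Ack}; fixed.
Sat(E[¬valid U ¬start]) = {Hold, Recv, Grant, Store, Wait, Idle, Check, Ack}
EG E[¬valid U ¬start]: greatest fixpoint, start Z0 = {Hold, Recv, Grant, Store, Wait, Idle, Check, Ack}, keep only states in Sat with some successor in Z. Z1 = {Hold, Grant, Store, Wait, Idle, Ack}; Z2 = {Grant, Store, Wait, Ack}; fixed.
Sat(EG E[¬valid U ¬start]) = {Grant, Store, Wait, Ack}
|Sat(EG E[¬valid U ¬start])| = |{Grant, Store, Wait, Ack}| = 4.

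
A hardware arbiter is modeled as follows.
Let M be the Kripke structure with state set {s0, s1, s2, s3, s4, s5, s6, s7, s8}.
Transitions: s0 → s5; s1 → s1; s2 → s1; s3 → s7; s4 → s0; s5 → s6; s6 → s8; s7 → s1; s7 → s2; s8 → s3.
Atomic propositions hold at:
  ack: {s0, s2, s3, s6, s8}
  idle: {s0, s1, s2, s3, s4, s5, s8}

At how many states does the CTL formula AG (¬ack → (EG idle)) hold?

2

Sat(¬ack) = {s1, s4, s5, s7}
EG idle: greatest fixpoint, start Z0 = {s0, s1, s2, s3, s4, s5, s8}, keep only states in Sat with some successor in Z. Z1 = {s0, s1, s2, s4, s8}; Z2 = {s1, s2, s4}; Z3 = {s1, s2}; fixed.
Sat(EG idle) = {s1, s2}
Sat(¬ack → (EG idle)) = {s0, s1, s2, s3, s6, s8}
AG (¬ack → (EG idle)): greatest fixpoint, start Z0 = {s0, s1, s2, s3, s6, s8}, keep only states in Sat with every successor in Z. Z1 = {s1, s2, s6, s8}; Z2 = {s1, s2, s6}; Z3 = {s1, s2}; fixed.
Sat(AG (¬ack → (EG idle))) = {s1, s2}
|Sat(AG (¬ack → (EG idle)))| = |{s1, s2}| = 2.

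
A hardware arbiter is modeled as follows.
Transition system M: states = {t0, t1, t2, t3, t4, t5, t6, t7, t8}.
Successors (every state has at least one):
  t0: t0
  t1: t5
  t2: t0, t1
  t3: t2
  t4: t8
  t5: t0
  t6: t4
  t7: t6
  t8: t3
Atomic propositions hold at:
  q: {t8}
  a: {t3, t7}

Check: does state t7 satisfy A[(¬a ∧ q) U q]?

No

Sat(¬a) = {t0, t1, t2, t4, t5, t6, t8}
Sat(¬a ∧ q) = {t8}
A[(¬a ∧ q) U q]: least fixpoint, start Z0 = Sat(q) = {t8}, add states in Sat(¬a ∧ q) with every successor in Z. Already a fixed point.
Sat(A[(¬a ∧ q) U q]) = {t8}
t7 ∉ Sat(A[(¬a ∧ q) U q]) = {t8}, so the formula does not hold at t7.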